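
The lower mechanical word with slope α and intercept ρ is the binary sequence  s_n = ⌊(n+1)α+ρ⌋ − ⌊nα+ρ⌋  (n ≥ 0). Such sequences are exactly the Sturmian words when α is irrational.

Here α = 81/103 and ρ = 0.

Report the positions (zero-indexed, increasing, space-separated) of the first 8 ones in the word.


1 2 3 5 6 7 8 10

n=0: ⌊81/103⌋−⌊0/103⌋ = 0−0 = 0
n=1: ⌊162/103⌋−⌊81/103⌋ = 1−0 = 1  ← one
n=2: ⌊243/103⌋−⌊162/103⌋ = 2−1 = 1  ← one
n=3: ⌊324/103⌋−⌊243/103⌋ = 3−2 = 1  ← one
n=4: ⌊405/103⌋−⌊324/103⌋ = 3−3 = 0
n=5: ⌊486/103⌋−⌊405/103⌋ = 4−3 = 1  ← one
n=6: ⌊567/103⌋−⌊486/103⌋ = 5−4 = 1  ← one
n=7: ⌊648/103⌋−⌊567/103⌋ = 6−5 = 1  ← one
n=8: ⌊729/103⌋−⌊648/103⌋ = 7−6 = 1  ← one
n=9: ⌊810/103⌋−⌊729/103⌋ = 7−7 = 0
n=10: ⌊891/103⌋−⌊810/103⌋ = 8−7 = 1  ← one
positions of the first 8 ones: 1 2 3 5 6 7 8 10


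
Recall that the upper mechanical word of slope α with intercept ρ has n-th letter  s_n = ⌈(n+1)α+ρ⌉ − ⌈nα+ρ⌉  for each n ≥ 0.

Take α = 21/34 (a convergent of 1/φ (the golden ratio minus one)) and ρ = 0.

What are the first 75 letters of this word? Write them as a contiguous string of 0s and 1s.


110110101101101011010110110101101011011010110110101101011011010110101101101

n=0: ⌈(1·21)/34⌉ − ⌈(0·21)/34⌉ = ⌈21/34⌉ − ⌈0/34⌉ = 1 − 0 = 1
n=1: ⌈(2·21)/34⌉ − ⌈(1·21)/34⌉ = ⌈42/34⌉ − ⌈21/34⌉ = 2 − 1 = 1
n=2: ⌈(3·21)/34⌉ − ⌈(2·21)/34⌉ = ⌈63/34⌉ − ⌈42/34⌉ = 2 − 2 = 0
n=3: ⌈(4·21)/34⌉ − ⌈(3·21)/34⌉ = ⌈84/34⌉ − ⌈63/34⌉ = 3 − 2 = 1
n=4: ⌈(5·21)/34⌉ − ⌈(4·21)/34⌉ = ⌈105/34⌉ − ⌈84/34⌉ = 4 − 3 = 1
n=5: ⌈(6·21)/34⌉ − ⌈(5·21)/34⌉ = ⌈126/34⌉ − ⌈105/34⌉ = 4 − 4 = 0
n=6: ⌈(7·21)/34⌉ − ⌈(6·21)/34⌉ = ⌈147/34⌉ − ⌈126/34⌉ = 5 − 4 = 1
n=7: ⌈(8·21)/34⌉ − ⌈(7·21)/34⌉ = ⌈168/34⌉ − ⌈147/34⌉ = 5 − 5 = 0
n=8: ⌈(9·21)/34⌉ − ⌈(8·21)/34⌉ = ⌈189/34⌉ − ⌈168/34⌉ = 6 − 5 = 1
n=9: ⌈(10·21)/34⌉ − ⌈(9·21)/34⌉ = ⌈210/34⌉ − ⌈189/34⌉ = 7 − 6 = 1
n=10: ⌈(11·21)/34⌉ − ⌈(10·21)/34⌉ = ⌈231/34⌉ − ⌈210/34⌉ = 7 − 7 = 0
n=11: ⌈(12·21)/34⌉ − ⌈(11·21)/34⌉ = ⌈252/34⌉ − ⌈231/34⌉ = 8 − 7 = 1
n=12: ⌈(13·21)/34⌉ − ⌈(12·21)/34⌉ = ⌈273/34⌉ − ⌈252/34⌉ = 9 − 8 = 1
n=13: ⌈(14·21)/34⌉ − ⌈(13·21)/34⌉ = ⌈294/34⌉ − ⌈273/34⌉ = 9 − 9 = 0
n=14: ⌈(15·21)/34⌉ − ⌈(14·21)/34⌉ = ⌈315/34⌉ − ⌈294/34⌉ = 10 − 9 = 1
n=15: ⌈(16·21)/34⌉ − ⌈(15·21)/34⌉ = ⌈336/34⌉ − ⌈315/34⌉ = 10 − 10 = 0
n=16: ⌈(17·21)/34⌉ − ⌈(16·21)/34⌉ = ⌈357/34⌉ − ⌈336/34⌉ = 11 − 10 = 1
n=17: ⌈(18·21)/34⌉ − ⌈(17·21)/34⌉ = ⌈378/34⌉ − ⌈357/34⌉ = 12 − 11 = 1
n=18: ⌈(19·21)/34⌉ − ⌈(18·21)/34⌉ = ⌈399/34⌉ − ⌈378/34⌉ = 12 − 12 = 0
n=19: ⌈(20·21)/34⌉ − ⌈(19·21)/34⌉ = ⌈420/34⌉ − ⌈399/34⌉ = 13 − 12 = 1
n=20: ⌈(21·21)/34⌉ − ⌈(20·21)/34⌉ = ⌈441/34⌉ − ⌈420/34⌉ = 13 − 13 = 0
n=21: ⌈(22·21)/34⌉ − ⌈(21·21)/34⌉ = ⌈462/34⌉ − ⌈441/34⌉ = 14 − 13 = 1
n=22: ⌈(23·21)/34⌉ − ⌈(22·21)/34⌉ = ⌈483/34⌉ − ⌈462/34⌉ = 15 − 14 = 1
n=23: ⌈(24·21)/34⌉ − ⌈(23·21)/34⌉ = ⌈504/34⌉ − ⌈483/34⌉ = 15 − 15 = 0
n=24: ⌈(25·21)/34⌉ − ⌈(24·21)/34⌉ = ⌈525/34⌉ − ⌈504/34⌉ = 16 − 15 = 1
n=25: ⌈(26·21)/34⌉ − ⌈(25·21)/34⌉ = ⌈546/34⌉ − ⌈525/34⌉ = 17 − 16 = 1
n=26: ⌈(27·21)/34⌉ − ⌈(26·21)/34⌉ = ⌈567/34⌉ − ⌈546/34⌉ = 17 − 17 = 0
n=27: ⌈(28·21)/34⌉ − ⌈(27·21)/34⌉ = ⌈588/34⌉ − ⌈567/34⌉ = 18 − 17 = 1
n=28: ⌈(29·21)/34⌉ − ⌈(28·21)/34⌉ = ⌈609/34⌉ − ⌈588/34⌉ = 18 − 18 = 0
n=29: ⌈(30·21)/34⌉ − ⌈(29·21)/34⌉ = ⌈630/34⌉ − ⌈609/34⌉ = 19 − 18 = 1
n=30: ⌈(31·21)/34⌉ − ⌈(30·21)/34⌉ = ⌈651/34⌉ − ⌈630/34⌉ = 20 − 19 = 1
n=31: ⌈(32·21)/34⌉ − ⌈(31·21)/34⌉ = ⌈672/34⌉ − ⌈651/34⌉ = 20 − 20 = 0
n=32: ⌈(33·21)/34⌉ − ⌈(32·21)/34⌉ = ⌈693/34⌉ − ⌈672/34⌉ = 21 − 20 = 1
n=33: ⌈(34·21)/34⌉ − ⌈(33·21)/34⌉ = ⌈714/34⌉ − ⌈693/34⌉ = 21 − 21 = 0
n=34: ⌈(35·21)/34⌉ − ⌈(34·21)/34⌉ = ⌈735/34⌉ − ⌈714/34⌉ = 22 − 21 = 1
n=35: ⌈(36·21)/34⌉ − ⌈(35·21)/34⌉ = ⌈756/34⌉ − ⌈735/34⌉ = 23 − 22 = 1
n=36: ⌈(37·21)/34⌉ − ⌈(36·21)/34⌉ = ⌈777/34⌉ − ⌈756/34⌉ = 23 − 23 = 0
n=37: ⌈(38·21)/34⌉ − ⌈(37·21)/34⌉ = ⌈798/34⌉ − ⌈777/34⌉ = 24 − 23 = 1
n=38: ⌈(39·21)/34⌉ − ⌈(38·21)/34⌉ = ⌈819/34⌉ − ⌈798/34⌉ = 25 − 24 = 1
n=39: ⌈(40·21)/34⌉ − ⌈(39·21)/34⌉ = ⌈840/34⌉ − ⌈819/34⌉ = 25 − 25 = 0
n=40: ⌈(41·21)/34⌉ − ⌈(40·21)/34⌉ = ⌈861/34⌉ − ⌈840/34⌉ = 26 − 25 = 1
n=41: ⌈(42·21)/34⌉ − ⌈(41·21)/34⌉ = ⌈882/34⌉ − ⌈861/34⌉ = 26 − 26 = 0
n=42: ⌈(43·21)/34⌉ − ⌈(42·21)/34⌉ = ⌈903/34⌉ − ⌈882/34⌉ = 27 − 26 = 1
n=43: ⌈(44·21)/34⌉ − ⌈(43·21)/34⌉ = ⌈924/34⌉ − ⌈903/34⌉ = 28 − 27 = 1
n=44: ⌈(45·21)/34⌉ − ⌈(44·21)/34⌉ = ⌈945/34⌉ − ⌈924/34⌉ = 28 − 28 = 0
n=45: ⌈(46·21)/34⌉ − ⌈(45·21)/34⌉ = ⌈966/34⌉ − ⌈945/34⌉ = 29 − 28 = 1
n=46: ⌈(47·21)/34⌉ − ⌈(46·21)/34⌉ = ⌈987/34⌉ − ⌈966/34⌉ = 30 − 29 = 1
n=47: ⌈(48·21)/34⌉ − ⌈(47·21)/34⌉ = ⌈1008/34⌉ − ⌈987/34⌉ = 30 − 30 = 0
n=48: ⌈(49·21)/34⌉ − ⌈(48·21)/34⌉ = ⌈1029/34⌉ − ⌈1008/34⌉ = 31 − 30 = 1
n=49: ⌈(50·21)/34⌉ − ⌈(49·21)/34⌉ = ⌈1050/34⌉ − ⌈1029/34⌉ = 31 − 31 = 0
n=50: ⌈(51·21)/34⌉ − ⌈(50·21)/34⌉ = ⌈1071/34⌉ − ⌈1050/34⌉ = 32 − 31 = 1
n=51: ⌈(52·21)/34⌉ − ⌈(51·21)/34⌉ = ⌈1092/34⌉ − ⌈1071/34⌉ = 33 − 32 = 1
n=52: ⌈(53·21)/34⌉ − ⌈(52·21)/34⌉ = ⌈1113/34⌉ − ⌈1092/34⌉ = 33 − 33 = 0
n=53: ⌈(54·21)/34⌉ − ⌈(53·21)/34⌉ = ⌈1134/34⌉ − ⌈1113/34⌉ = 34 − 33 = 1
n=54: ⌈(55·21)/34⌉ − ⌈(54·21)/34⌉ = ⌈1155/34⌉ − ⌈1134/34⌉ = 34 − 34 = 0
n=55: ⌈(56·21)/34⌉ − ⌈(55·21)/34⌉ = ⌈1176/34⌉ − ⌈1155/34⌉ = 35 − 34 = 1
n=56: ⌈(57·21)/34⌉ − ⌈(56·21)/34⌉ = ⌈1197/34⌉ − ⌈1176/34⌉ = 36 − 35 = 1
n=57: ⌈(58·21)/34⌉ − ⌈(57·21)/34⌉ = ⌈1218/34⌉ − ⌈1197/34⌉ = 36 − 36 = 0
n=58: ⌈(59·21)/34⌉ − ⌈(58·21)/34⌉ = ⌈1239/34⌉ − ⌈1218/34⌉ = 37 − 36 = 1
n=59: ⌈(60·21)/34⌉ − ⌈(59·21)/34⌉ = ⌈1260/34⌉ − ⌈1239/34⌉ = 38 − 37 = 1
n=60: ⌈(61·21)/34⌉ − ⌈(60·21)/34⌉ = ⌈1281/34⌉ − ⌈1260/34⌉ = 38 − 38 = 0
n=61: ⌈(62·21)/34⌉ − ⌈(61·21)/34⌉ = ⌈1302/34⌉ − ⌈1281/34⌉ = 39 − 38 = 1
n=62: ⌈(63·21)/34⌉ − ⌈(62·21)/34⌉ = ⌈1323/34⌉ − ⌈1302/34⌉ = 39 − 39 = 0
n=63: ⌈(64·21)/34⌉ − ⌈(63·21)/34⌉ = ⌈1344/34⌉ − ⌈1323/34⌉ = 40 − 39 = 1
n=64: ⌈(65·21)/34⌉ − ⌈(64·21)/34⌉ = ⌈1365/34⌉ − ⌈1344/34⌉ = 41 − 40 = 1
n=65: ⌈(66·21)/34⌉ − ⌈(65·21)/34⌉ = ⌈1386/34⌉ − ⌈1365/34⌉ = 41 − 41 = 0
n=66: ⌈(67·21)/34⌉ − ⌈(66·21)/34⌉ = ⌈1407/34⌉ − ⌈1386/34⌉ = 42 − 41 = 1
n=67: ⌈(68·21)/34⌉ − ⌈(67·21)/34⌉ = ⌈1428/34⌉ − ⌈1407/34⌉ = 42 − 42 = 0
n=68: ⌈(69·21)/34⌉ − ⌈(68·21)/34⌉ = ⌈1449/34⌉ − ⌈1428/34⌉ = 43 − 42 = 1
n=69: ⌈(70·21)/34⌉ − ⌈(69·21)/34⌉ = ⌈1470/34⌉ − ⌈1449/34⌉ = 44 − 43 = 1
n=70: ⌈(71·21)/34⌉ − ⌈(70·21)/34⌉ = ⌈1491/34⌉ − ⌈1470/34⌉ = 44 − 44 = 0
n=71: ⌈(72·21)/34⌉ − ⌈(71·21)/34⌉ = ⌈1512/34⌉ − ⌈1491/34⌉ = 45 − 44 = 1
n=72: ⌈(73·21)/34⌉ − ⌈(72·21)/34⌉ = ⌈1533/34⌉ − ⌈1512/34⌉ = 46 − 45 = 1
n=73: ⌈(74·21)/34⌉ − ⌈(73·21)/34⌉ = ⌈1554/34⌉ − ⌈1533/34⌉ = 46 − 46 = 0
n=74: ⌈(75·21)/34⌉ − ⌈(74·21)/34⌉ = ⌈1575/34⌉ − ⌈1554/34⌉ = 47 − 46 = 1


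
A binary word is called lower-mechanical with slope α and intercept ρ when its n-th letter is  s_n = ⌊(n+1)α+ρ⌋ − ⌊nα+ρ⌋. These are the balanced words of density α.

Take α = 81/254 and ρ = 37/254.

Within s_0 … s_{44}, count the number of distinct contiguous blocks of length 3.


4

t_n = ⌊(n·81+37)/254⌋ for n = 0 … 45:
  n=0…9: ⌊37/254⌋=0 ⌊118/254⌋=0 ⌊199/254⌋=0 ⌊280/254⌋=1 ⌊361/254⌋=1 ⌊442/254⌋=1 ⌊523/254⌋=2 ⌊604/254⌋=2 ⌊685/254⌋=2 ⌊766/254⌋=3
  n=10…19: ⌊847/254⌋=3 ⌊928/254⌋=3 ⌊1009/254⌋=3 ⌊1090/254⌋=4 ⌊1171/254⌋=4 ⌊1252/254⌋=4 ⌊1333/254⌋=5 ⌊1414/254⌋=5 ⌊1495/254⌋=5 ⌊1576/254⌋=6
  n=20…29: ⌊1657/254⌋=6 ⌊1738/254⌋=6 ⌊1819/254⌋=7 ⌊1900/254⌋=7 ⌊1981/254⌋=7 ⌊2062/254⌋=8 ⌊2143/254⌋=8 ⌊2224/254⌋=8 ⌊2305/254⌋=9 ⌊2386/254⌋=9
  n=30…39: ⌊2467/254⌋=9 ⌊2548/254⌋=10 ⌊2629/254⌋=10 ⌊2710/254⌋=10 ⌊2791/254⌋=10 ⌊2872/254⌋=11 ⌊2953/254⌋=11 ⌊3034/254⌋=11 ⌊3115/254⌋=12 ⌊3196/254⌋=12
  n=40…45: ⌊3277/254⌋=12 ⌊3358/254⌋=13 ⌊3439/254⌋=13 ⌊3520/254⌋=13 ⌊3601/254⌋=14 ⌊3682/254⌋=14
s_n = t_(n+1) − t_n for n = 0 … 44 gives
prefix = 001001001000100100100100100100100010010010010
slide a length-3 window over [0..2] … [42..44] (43 windows); first occurrence of each distinct factor:
  [  0..  2] 001
  [  1..  3] 010
  [  2..  4] 100
  [  9.. 11] 000
  (the other 39 windows repeat one of these)
distinct factors: {000, 001, 010, 100}
count = 4  (Sturmian bound for length 3 is 4)


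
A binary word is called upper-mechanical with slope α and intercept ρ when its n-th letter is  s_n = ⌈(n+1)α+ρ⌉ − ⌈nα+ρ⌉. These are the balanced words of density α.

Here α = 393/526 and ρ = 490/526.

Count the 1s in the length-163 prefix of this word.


#1s = Σ_{n=0}^{162} s_n = Σ_{n=0}^{162} (⌈(n+1)α+ρ⌉ − ⌈nα+ρ⌉)
the sum telescopes: every ⌈nα+ρ⌉ with 0 < n < 163 appears once with + and once with −, leaving ⌈163α+ρ⌉ − ⌈0·α+ρ⌉
163α + ρ = (163·393 + 490) / 526 = 64549/526
ρ = 490/526
⌈64549/526⌉ = 123,  ⌈490/526⌉ = 1
#1s = 123 − 1 = 122

122


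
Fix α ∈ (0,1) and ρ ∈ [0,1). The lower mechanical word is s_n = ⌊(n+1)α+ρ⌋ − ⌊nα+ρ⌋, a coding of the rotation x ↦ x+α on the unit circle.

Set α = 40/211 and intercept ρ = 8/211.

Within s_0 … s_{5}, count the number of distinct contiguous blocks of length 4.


t_n = ⌊(n·40+8)/211⌋ for n = 0 … 6:
  n=0…6: ⌊8/211⌋=0 ⌊48/211⌋=0 ⌊88/211⌋=0 ⌊128/211⌋=0 ⌊168/211⌋=0 ⌊208/211⌋=0 ⌊248/211⌋=1
s_n = t_(n+1) − t_n for n = 0 … 5 gives
prefix = 000001
slide a length-4 window over [0..3] … [2..5] (3 windows); first occurrence of each distinct factor:
  [  0..  3] 0000
  [  2..  5] 0001
  (the other 1 window repeats one of these)
distinct factors: {0000, 0001}
count = 2  (Sturmian bound for length 4 is 5)

2


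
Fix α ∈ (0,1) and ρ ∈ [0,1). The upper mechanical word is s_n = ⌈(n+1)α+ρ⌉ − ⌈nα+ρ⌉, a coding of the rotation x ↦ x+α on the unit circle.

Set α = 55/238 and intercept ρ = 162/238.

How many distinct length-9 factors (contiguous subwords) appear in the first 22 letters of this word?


10

t_n = ⌈(n·55+162)/238⌉ for n = 0 … 22:
  n=0…9: ⌈162/238⌉=1 ⌈217/238⌉=1 ⌈272/238⌉=2 ⌈327/238⌉=2 ⌈382/238⌉=2 ⌈437/238⌉=2 ⌈492/238⌉=3 ⌈547/238⌉=3 ⌈602/238⌉=3 ⌈657/238⌉=3
  n=10…19: ⌈712/238⌉=3 ⌈767/238⌉=4 ⌈822/238⌉=4 ⌈877/238⌉=4 ⌈932/238⌉=4 ⌈987/238⌉=5 ⌈1042/238⌉=5 ⌈1097/238⌉=5 ⌈1152/238⌉=5 ⌈1207/238⌉=6
  n=20…22: ⌈1262/238⌉=6 ⌈1317/238⌉=6 ⌈1372/238⌉=6
s_n = t_(n+1) − t_n for n = 0 … 21 gives
prefix = 0100010000100010001000
slide a length-9 window over [0..8] … [13..21] (14 windows); first occurrence of each distinct factor:
  [  0..  8] 010001000
  [  1..  9] 100010000
  [  2.. 10] 000100001
  [  3.. 11] 001000010
  [  4.. 12] 010000100
  [  5.. 13] 100001000
  [  6.. 14] 000010001
  [  7.. 15] 000100010
  [  8.. 16] 001000100
  [ 10.. 18] 100010001
  (the other 4 windows repeat one of these)
distinct factors: {000010001, 000100001, 000100010, 001000010, 001000100, 010000100, 010001000, 100001000, 100010000, 100010001}
count = 10  (Sturmian bound for length 9 is 10)


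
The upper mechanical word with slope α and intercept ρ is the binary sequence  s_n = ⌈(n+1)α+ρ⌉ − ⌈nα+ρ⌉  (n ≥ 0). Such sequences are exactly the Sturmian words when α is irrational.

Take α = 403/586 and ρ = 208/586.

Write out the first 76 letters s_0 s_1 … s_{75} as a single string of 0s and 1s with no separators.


1011011011011011101101101101101110110110110110111011011011011011101101101101

n=0: ⌈(1·403+208)/586⌉ − ⌈(0·403+208)/586⌉ = ⌈611/586⌉ − ⌈208/586⌉ = 2 − 1 = 1
n=1: ⌈(2·403+208)/586⌉ − ⌈(1·403+208)/586⌉ = ⌈1014/586⌉ − ⌈611/586⌉ = 2 − 2 = 0
n=2: ⌈(3·403+208)/586⌉ − ⌈(2·403+208)/586⌉ = ⌈1417/586⌉ − ⌈1014/586⌉ = 3 − 2 = 1
n=3: ⌈(4·403+208)/586⌉ − ⌈(3·403+208)/586⌉ = ⌈1820/586⌉ − ⌈1417/586⌉ = 4 − 3 = 1
n=4: ⌈(5·403+208)/586⌉ − ⌈(4·403+208)/586⌉ = ⌈2223/586⌉ − ⌈1820/586⌉ = 4 − 4 = 0
n=5: ⌈(6·403+208)/586⌉ − ⌈(5·403+208)/586⌉ = ⌈2626/586⌉ − ⌈2223/586⌉ = 5 − 4 = 1
n=6: ⌈(7·403+208)/586⌉ − ⌈(6·403+208)/586⌉ = ⌈3029/586⌉ − ⌈2626/586⌉ = 6 − 5 = 1
n=7: ⌈(8·403+208)/586⌉ − ⌈(7·403+208)/586⌉ = ⌈3432/586⌉ − ⌈3029/586⌉ = 6 − 6 = 0
n=8: ⌈(9·403+208)/586⌉ − ⌈(8·403+208)/586⌉ = ⌈3835/586⌉ − ⌈3432/586⌉ = 7 − 6 = 1
n=9: ⌈(10·403+208)/586⌉ − ⌈(9·403+208)/586⌉ = ⌈4238/586⌉ − ⌈3835/586⌉ = 8 − 7 = 1
n=10: ⌈(11·403+208)/586⌉ − ⌈(10·403+208)/586⌉ = ⌈4641/586⌉ − ⌈4238/586⌉ = 8 − 8 = 0
n=11: ⌈(12·403+208)/586⌉ − ⌈(11·403+208)/586⌉ = ⌈5044/586⌉ − ⌈4641/586⌉ = 9 − 8 = 1
n=12: ⌈(13·403+208)/586⌉ − ⌈(12·403+208)/586⌉ = ⌈5447/586⌉ − ⌈5044/586⌉ = 10 − 9 = 1
n=13: ⌈(14·403+208)/586⌉ − ⌈(13·403+208)/586⌉ = ⌈5850/586⌉ − ⌈5447/586⌉ = 10 − 10 = 0
n=14: ⌈(15·403+208)/586⌉ − ⌈(14·403+208)/586⌉ = ⌈6253/586⌉ − ⌈5850/586⌉ = 11 − 10 = 1
n=15: ⌈(16·403+208)/586⌉ − ⌈(15·403+208)/586⌉ = ⌈6656/586⌉ − ⌈6253/586⌉ = 12 − 11 = 1
n=16: ⌈(17·403+208)/586⌉ − ⌈(16·403+208)/586⌉ = ⌈7059/586⌉ − ⌈6656/586⌉ = 13 − 12 = 1
n=17: ⌈(18·403+208)/586⌉ − ⌈(17·403+208)/586⌉ = ⌈7462/586⌉ − ⌈7059/586⌉ = 13 − 13 = 0
n=18: ⌈(19·403+208)/586⌉ − ⌈(18·403+208)/586⌉ = ⌈7865/586⌉ − ⌈7462/586⌉ = 14 − 13 = 1
n=19: ⌈(20·403+208)/586⌉ − ⌈(19·403+208)/586⌉ = ⌈8268/586⌉ − ⌈7865/586⌉ = 15 − 14 = 1
n=20: ⌈(21·403+208)/586⌉ − ⌈(20·403+208)/586⌉ = ⌈8671/586⌉ − ⌈8268/586⌉ = 15 − 15 = 0
n=21: ⌈(22·403+208)/586⌉ − ⌈(21·403+208)/586⌉ = ⌈9074/586⌉ − ⌈8671/586⌉ = 16 − 15 = 1
n=22: ⌈(23·403+208)/586⌉ − ⌈(22·403+208)/586⌉ = ⌈9477/586⌉ − ⌈9074/586⌉ = 17 − 16 = 1
n=23: ⌈(24·403+208)/586⌉ − ⌈(23·403+208)/586⌉ = ⌈9880/586⌉ − ⌈9477/586⌉ = 17 − 17 = 0
n=24: ⌈(25·403+208)/586⌉ − ⌈(24·403+208)/586⌉ = ⌈10283/586⌉ − ⌈9880/586⌉ = 18 − 17 = 1
n=25: ⌈(26·403+208)/586⌉ − ⌈(25·403+208)/586⌉ = ⌈10686/586⌉ − ⌈10283/586⌉ = 19 − 18 = 1
n=26: ⌈(27·403+208)/586⌉ − ⌈(26·403+208)/586⌉ = ⌈11089/586⌉ − ⌈10686/586⌉ = 19 − 19 = 0
n=27: ⌈(28·403+208)/586⌉ − ⌈(27·403+208)/586⌉ = ⌈11492/586⌉ − ⌈11089/586⌉ = 20 − 19 = 1
n=28: ⌈(29·403+208)/586⌉ − ⌈(28·403+208)/586⌉ = ⌈11895/586⌉ − ⌈11492/586⌉ = 21 − 20 = 1
n=29: ⌈(30·403+208)/586⌉ − ⌈(29·403+208)/586⌉ = ⌈12298/586⌉ − ⌈11895/586⌉ = 21 − 21 = 0
n=30: ⌈(31·403+208)/586⌉ − ⌈(30·403+208)/586⌉ = ⌈12701/586⌉ − ⌈12298/586⌉ = 22 − 21 = 1
n=31: ⌈(32·403+208)/586⌉ − ⌈(31·403+208)/586⌉ = ⌈13104/586⌉ − ⌈12701/586⌉ = 23 − 22 = 1
n=32: ⌈(33·403+208)/586⌉ − ⌈(32·403+208)/586⌉ = ⌈13507/586⌉ − ⌈13104/586⌉ = 24 − 23 = 1
n=33: ⌈(34·403+208)/586⌉ − ⌈(33·403+208)/586⌉ = ⌈13910/586⌉ − ⌈13507/586⌉ = 24 − 24 = 0
n=34: ⌈(35·403+208)/586⌉ − ⌈(34·403+208)/586⌉ = ⌈14313/586⌉ − ⌈13910/586⌉ = 25 − 24 = 1
n=35: ⌈(36·403+208)/586⌉ − ⌈(35·403+208)/586⌉ = ⌈14716/586⌉ − ⌈14313/586⌉ = 26 − 25 = 1
n=36: ⌈(37·403+208)/586⌉ − ⌈(36·403+208)/586⌉ = ⌈15119/586⌉ − ⌈14716/586⌉ = 26 − 26 = 0
n=37: ⌈(38·403+208)/586⌉ − ⌈(37·403+208)/586⌉ = ⌈15522/586⌉ − ⌈15119/586⌉ = 27 − 26 = 1
n=38: ⌈(39·403+208)/586⌉ − ⌈(38·403+208)/586⌉ = ⌈15925/586⌉ − ⌈15522/586⌉ = 28 − 27 = 1
n=39: ⌈(40·403+208)/586⌉ − ⌈(39·403+208)/586⌉ = ⌈16328/586⌉ − ⌈15925/586⌉ = 28 − 28 = 0
n=40: ⌈(41·403+208)/586⌉ − ⌈(40·403+208)/586⌉ = ⌈16731/586⌉ − ⌈16328/586⌉ = 29 − 28 = 1
n=41: ⌈(42·403+208)/586⌉ − ⌈(41·403+208)/586⌉ = ⌈17134/586⌉ − ⌈16731/586⌉ = 30 − 29 = 1
n=42: ⌈(43·403+208)/586⌉ − ⌈(42·403+208)/586⌉ = ⌈17537/586⌉ − ⌈17134/586⌉ = 30 − 30 = 0
n=43: ⌈(44·403+208)/586⌉ − ⌈(43·403+208)/586⌉ = ⌈17940/586⌉ − ⌈17537/586⌉ = 31 − 30 = 1
n=44: ⌈(45·403+208)/586⌉ − ⌈(44·403+208)/586⌉ = ⌈18343/586⌉ − ⌈17940/586⌉ = 32 − 31 = 1
n=45: ⌈(46·403+208)/586⌉ − ⌈(45·403+208)/586⌉ = ⌈18746/586⌉ − ⌈18343/586⌉ = 32 − 32 = 0
n=46: ⌈(47·403+208)/586⌉ − ⌈(46·403+208)/586⌉ = ⌈19149/586⌉ − ⌈18746/586⌉ = 33 − 32 = 1
n=47: ⌈(48·403+208)/586⌉ − ⌈(47·403+208)/586⌉ = ⌈19552/586⌉ − ⌈19149/586⌉ = 34 − 33 = 1
n=48: ⌈(49·403+208)/586⌉ − ⌈(48·403+208)/586⌉ = ⌈19955/586⌉ − ⌈19552/586⌉ = 35 − 34 = 1
n=49: ⌈(50·403+208)/586⌉ − ⌈(49·403+208)/586⌉ = ⌈20358/586⌉ − ⌈19955/586⌉ = 35 − 35 = 0
n=50: ⌈(51·403+208)/586⌉ − ⌈(50·403+208)/586⌉ = ⌈20761/586⌉ − ⌈20358/586⌉ = 36 − 35 = 1
n=51: ⌈(52·403+208)/586⌉ − ⌈(51·403+208)/586⌉ = ⌈21164/586⌉ − ⌈20761/586⌉ = 37 − 36 = 1
n=52: ⌈(53·403+208)/586⌉ − ⌈(52·403+208)/586⌉ = ⌈21567/586⌉ − ⌈21164/586⌉ = 37 − 37 = 0
n=53: ⌈(54·403+208)/586⌉ − ⌈(53·403+208)/586⌉ = ⌈21970/586⌉ − ⌈21567/586⌉ = 38 − 37 = 1
n=54: ⌈(55·403+208)/586⌉ − ⌈(54·403+208)/586⌉ = ⌈22373/586⌉ − ⌈21970/586⌉ = 39 − 38 = 1
n=55: ⌈(56·403+208)/586⌉ − ⌈(55·403+208)/586⌉ = ⌈22776/586⌉ − ⌈22373/586⌉ = 39 − 39 = 0
n=56: ⌈(57·403+208)/586⌉ − ⌈(56·403+208)/586⌉ = ⌈23179/586⌉ − ⌈22776/586⌉ = 40 − 39 = 1
n=57: ⌈(58·403+208)/586⌉ − ⌈(57·403+208)/586⌉ = ⌈23582/586⌉ − ⌈23179/586⌉ = 41 − 40 = 1
n=58: ⌈(59·403+208)/586⌉ − ⌈(58·403+208)/586⌉ = ⌈23985/586⌉ − ⌈23582/586⌉ = 41 − 41 = 0
n=59: ⌈(60·403+208)/586⌉ − ⌈(59·403+208)/586⌉ = ⌈24388/586⌉ − ⌈23985/586⌉ = 42 − 41 = 1
n=60: ⌈(61·403+208)/586⌉ − ⌈(60·403+208)/586⌉ = ⌈24791/586⌉ − ⌈24388/586⌉ = 43 − 42 = 1
n=61: ⌈(62·403+208)/586⌉ − ⌈(61·403+208)/586⌉ = ⌈25194/586⌉ − ⌈24791/586⌉ = 43 − 43 = 0
n=62: ⌈(63·403+208)/586⌉ − ⌈(62·403+208)/586⌉ = ⌈25597/586⌉ − ⌈25194/586⌉ = 44 − 43 = 1
n=63: ⌈(64·403+208)/586⌉ − ⌈(63·403+208)/586⌉ = ⌈26000/586⌉ − ⌈25597/586⌉ = 45 − 44 = 1
n=64: ⌈(65·403+208)/586⌉ − ⌈(64·403+208)/586⌉ = ⌈26403/586⌉ − ⌈26000/586⌉ = 46 − 45 = 1
n=65: ⌈(66·403+208)/586⌉ − ⌈(65·403+208)/586⌉ = ⌈26806/586⌉ − ⌈26403/586⌉ = 46 − 46 = 0
n=66: ⌈(67·403+208)/586⌉ − ⌈(66·403+208)/586⌉ = ⌈27209/586⌉ − ⌈26806/586⌉ = 47 − 46 = 1
n=67: ⌈(68·403+208)/586⌉ − ⌈(67·403+208)/586⌉ = ⌈27612/586⌉ − ⌈27209/586⌉ = 48 − 47 = 1
n=68: ⌈(69·403+208)/586⌉ − ⌈(68·403+208)/586⌉ = ⌈28015/586⌉ − ⌈27612/586⌉ = 48 − 48 = 0
n=69: ⌈(70·403+208)/586⌉ − ⌈(69·403+208)/586⌉ = ⌈28418/586⌉ − ⌈28015/586⌉ = 49 − 48 = 1
n=70: ⌈(71·403+208)/586⌉ − ⌈(70·403+208)/586⌉ = ⌈28821/586⌉ − ⌈28418/586⌉ = 50 − 49 = 1
n=71: ⌈(72·403+208)/586⌉ − ⌈(71·403+208)/586⌉ = ⌈29224/586⌉ − ⌈28821/586⌉ = 50 − 50 = 0
n=72: ⌈(73·403+208)/586⌉ − ⌈(72·403+208)/586⌉ = ⌈29627/586⌉ − ⌈29224/586⌉ = 51 − 50 = 1
n=73: ⌈(74·403+208)/586⌉ − ⌈(73·403+208)/586⌉ = ⌈30030/586⌉ − ⌈29627/586⌉ = 52 − 51 = 1
n=74: ⌈(75·403+208)/586⌉ − ⌈(74·403+208)/586⌉ = ⌈30433/586⌉ − ⌈30030/586⌉ = 52 − 52 = 0
n=75: ⌈(76·403+208)/586⌉ − ⌈(75·403+208)/586⌉ = ⌈30836/586⌉ − ⌈30433/586⌉ = 53 − 52 = 1


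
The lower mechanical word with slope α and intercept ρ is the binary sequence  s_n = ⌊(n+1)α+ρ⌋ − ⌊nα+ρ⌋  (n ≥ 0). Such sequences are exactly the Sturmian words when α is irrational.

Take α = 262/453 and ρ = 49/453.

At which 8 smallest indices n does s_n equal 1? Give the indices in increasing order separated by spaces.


n=0: ⌊311/453⌋−⌊49/453⌋ = 0−0 = 0
n=1: ⌊573/453⌋−⌊311/453⌋ = 1−0 = 1  ← one
n=2: ⌊835/453⌋−⌊573/453⌋ = 1−1 = 0
n=3: ⌊1097/453⌋−⌊835/453⌋ = 2−1 = 1  ← one
n=4: ⌊1359/453⌋−⌊1097/453⌋ = 3−2 = 1  ← one
n=5: ⌊1621/453⌋−⌊1359/453⌋ = 3−3 = 0
n=6: ⌊1883/453⌋−⌊1621/453⌋ = 4−3 = 1  ← one
n=7: ⌊2145/453⌋−⌊1883/453⌋ = 4−4 = 0
n=8: ⌊2407/453⌋−⌊2145/453⌋ = 5−4 = 1  ← one
n=9: ⌊2669/453⌋−⌊2407/453⌋ = 5−5 = 0
n=10: ⌊2931/453⌋−⌊2669/453⌋ = 6−5 = 1  ← one
n=11: ⌊3193/453⌋−⌊2931/453⌋ = 7−6 = 1  ← one
n=12: ⌊3455/453⌋−⌊3193/453⌋ = 7−7 = 0
n=13: ⌊3717/453⌋−⌊3455/453⌋ = 8−7 = 1  ← one
positions of the first 8 ones: 1 3 4 6 8 10 11 13

1 3 4 6 8 10 11 13


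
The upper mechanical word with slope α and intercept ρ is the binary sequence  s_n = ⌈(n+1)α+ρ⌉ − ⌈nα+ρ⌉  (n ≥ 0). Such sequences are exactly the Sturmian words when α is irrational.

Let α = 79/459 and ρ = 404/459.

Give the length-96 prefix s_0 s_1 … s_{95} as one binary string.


100000100000100000100001000001000001000001000001000010000010000010000010000010000010000100000100

n=0: ⌈(1·79+404)/459⌉ − ⌈(0·79+404)/459⌉ = ⌈483/459⌉ − ⌈404/459⌉ = 2 − 1 = 1
n=1: ⌈(2·79+404)/459⌉ − ⌈(1·79+404)/459⌉ = ⌈562/459⌉ − ⌈483/459⌉ = 2 − 2 = 0
n=2: ⌈(3·79+404)/459⌉ − ⌈(2·79+404)/459⌉ = ⌈641/459⌉ − ⌈562/459⌉ = 2 − 2 = 0
n=3: ⌈(4·79+404)/459⌉ − ⌈(3·79+404)/459⌉ = ⌈720/459⌉ − ⌈641/459⌉ = 2 − 2 = 0
n=4: ⌈(5·79+404)/459⌉ − ⌈(4·79+404)/459⌉ = ⌈799/459⌉ − ⌈720/459⌉ = 2 − 2 = 0
n=5: ⌈(6·79+404)/459⌉ − ⌈(5·79+404)/459⌉ = ⌈878/459⌉ − ⌈799/459⌉ = 2 − 2 = 0
n=6: ⌈(7·79+404)/459⌉ − ⌈(6·79+404)/459⌉ = ⌈957/459⌉ − ⌈878/459⌉ = 3 − 2 = 1
n=7: ⌈(8·79+404)/459⌉ − ⌈(7·79+404)/459⌉ = ⌈1036/459⌉ − ⌈957/459⌉ = 3 − 3 = 0
n=8: ⌈(9·79+404)/459⌉ − ⌈(8·79+404)/459⌉ = ⌈1115/459⌉ − ⌈1036/459⌉ = 3 − 3 = 0
n=9: ⌈(10·79+404)/459⌉ − ⌈(9·79+404)/459⌉ = ⌈1194/459⌉ − ⌈1115/459⌉ = 3 − 3 = 0
n=10: ⌈(11·79+404)/459⌉ − ⌈(10·79+404)/459⌉ = ⌈1273/459⌉ − ⌈1194/459⌉ = 3 − 3 = 0
n=11: ⌈(12·79+404)/459⌉ − ⌈(11·79+404)/459⌉ = ⌈1352/459⌉ − ⌈1273/459⌉ = 3 − 3 = 0
n=12: ⌈(13·79+404)/459⌉ − ⌈(12·79+404)/459⌉ = ⌈1431/459⌉ − ⌈1352/459⌉ = 4 − 3 = 1
n=13: ⌈(14·79+404)/459⌉ − ⌈(13·79+404)/459⌉ = ⌈1510/459⌉ − ⌈1431/459⌉ = 4 − 4 = 0
n=14: ⌈(15·79+404)/459⌉ − ⌈(14·79+404)/459⌉ = ⌈1589/459⌉ − ⌈1510/459⌉ = 4 − 4 = 0
n=15: ⌈(16·79+404)/459⌉ − ⌈(15·79+404)/459⌉ = ⌈1668/459⌉ − ⌈1589/459⌉ = 4 − 4 = 0
n=16: ⌈(17·79+404)/459⌉ − ⌈(16·79+404)/459⌉ = ⌈1747/459⌉ − ⌈1668/459⌉ = 4 − 4 = 0
n=17: ⌈(18·79+404)/459⌉ − ⌈(17·79+404)/459⌉ = ⌈1826/459⌉ − ⌈1747/459⌉ = 4 − 4 = 0
n=18: ⌈(19·79+404)/459⌉ − ⌈(18·79+404)/459⌉ = ⌈1905/459⌉ − ⌈1826/459⌉ = 5 − 4 = 1
n=19: ⌈(20·79+404)/459⌉ − ⌈(19·79+404)/459⌉ = ⌈1984/459⌉ − ⌈1905/459⌉ = 5 − 5 = 0
n=20: ⌈(21·79+404)/459⌉ − ⌈(20·79+404)/459⌉ = ⌈2063/459⌉ − ⌈1984/459⌉ = 5 − 5 = 0
n=21: ⌈(22·79+404)/459⌉ − ⌈(21·79+404)/459⌉ = ⌈2142/459⌉ − ⌈2063/459⌉ = 5 − 5 = 0
n=22: ⌈(23·79+404)/459⌉ − ⌈(22·79+404)/459⌉ = ⌈2221/459⌉ − ⌈2142/459⌉ = 5 − 5 = 0
n=23: ⌈(24·79+404)/459⌉ − ⌈(23·79+404)/459⌉ = ⌈2300/459⌉ − ⌈2221/459⌉ = 6 − 5 = 1
n=24: ⌈(25·79+404)/459⌉ − ⌈(24·79+404)/459⌉ = ⌈2379/459⌉ − ⌈2300/459⌉ = 6 − 6 = 0
n=25: ⌈(26·79+404)/459⌉ − ⌈(25·79+404)/459⌉ = ⌈2458/459⌉ − ⌈2379/459⌉ = 6 − 6 = 0
n=26: ⌈(27·79+404)/459⌉ − ⌈(26·79+404)/459⌉ = ⌈2537/459⌉ − ⌈2458/459⌉ = 6 − 6 = 0
n=27: ⌈(28·79+404)/459⌉ − ⌈(27·79+404)/459⌉ = ⌈2616/459⌉ − ⌈2537/459⌉ = 6 − 6 = 0
n=28: ⌈(29·79+404)/459⌉ − ⌈(28·79+404)/459⌉ = ⌈2695/459⌉ − ⌈2616/459⌉ = 6 − 6 = 0
n=29: ⌈(30·79+404)/459⌉ − ⌈(29·79+404)/459⌉ = ⌈2774/459⌉ − ⌈2695/459⌉ = 7 − 6 = 1
n=30: ⌈(31·79+404)/459⌉ − ⌈(30·79+404)/459⌉ = ⌈2853/459⌉ − ⌈2774/459⌉ = 7 − 7 = 0
n=31: ⌈(32·79+404)/459⌉ − ⌈(31·79+404)/459⌉ = ⌈2932/459⌉ − ⌈2853/459⌉ = 7 − 7 = 0
n=32: ⌈(33·79+404)/459⌉ − ⌈(32·79+404)/459⌉ = ⌈3011/459⌉ − ⌈2932/459⌉ = 7 − 7 = 0
n=33: ⌈(34·79+404)/459⌉ − ⌈(33·79+404)/459⌉ = ⌈3090/459⌉ − ⌈3011/459⌉ = 7 − 7 = 0
n=34: ⌈(35·79+404)/459⌉ − ⌈(34·79+404)/459⌉ = ⌈3169/459⌉ − ⌈3090/459⌉ = 7 − 7 = 0
n=35: ⌈(36·79+404)/459⌉ − ⌈(35·79+404)/459⌉ = ⌈3248/459⌉ − ⌈3169/459⌉ = 8 − 7 = 1
n=36: ⌈(37·79+404)/459⌉ − ⌈(36·79+404)/459⌉ = ⌈3327/459⌉ − ⌈3248/459⌉ = 8 − 8 = 0
n=37: ⌈(38·79+404)/459⌉ − ⌈(37·79+404)/459⌉ = ⌈3406/459⌉ − ⌈3327/459⌉ = 8 − 8 = 0
n=38: ⌈(39·79+404)/459⌉ − ⌈(38·79+404)/459⌉ = ⌈3485/459⌉ − ⌈3406/459⌉ = 8 − 8 = 0
n=39: ⌈(40·79+404)/459⌉ − ⌈(39·79+404)/459⌉ = ⌈3564/459⌉ − ⌈3485/459⌉ = 8 − 8 = 0
n=40: ⌈(41·79+404)/459⌉ − ⌈(40·79+404)/459⌉ = ⌈3643/459⌉ − ⌈3564/459⌉ = 8 − 8 = 0
n=41: ⌈(42·79+404)/459⌉ − ⌈(41·79+404)/459⌉ = ⌈3722/459⌉ − ⌈3643/459⌉ = 9 − 8 = 1
n=42: ⌈(43·79+404)/459⌉ − ⌈(42·79+404)/459⌉ = ⌈3801/459⌉ − ⌈3722/459⌉ = 9 − 9 = 0
n=43: ⌈(44·79+404)/459⌉ − ⌈(43·79+404)/459⌉ = ⌈3880/459⌉ − ⌈3801/459⌉ = 9 − 9 = 0
n=44: ⌈(45·79+404)/459⌉ − ⌈(44·79+404)/459⌉ = ⌈3959/459⌉ − ⌈3880/459⌉ = 9 − 9 = 0
n=45: ⌈(46·79+404)/459⌉ − ⌈(45·79+404)/459⌉ = ⌈4038/459⌉ − ⌈3959/459⌉ = 9 − 9 = 0
n=46: ⌈(47·79+404)/459⌉ − ⌈(46·79+404)/459⌉ = ⌈4117/459⌉ − ⌈4038/459⌉ = 9 − 9 = 0
n=47: ⌈(48·79+404)/459⌉ − ⌈(47·79+404)/459⌉ = ⌈4196/459⌉ − ⌈4117/459⌉ = 10 − 9 = 1
n=48: ⌈(49·79+404)/459⌉ − ⌈(48·79+404)/459⌉ = ⌈4275/459⌉ − ⌈4196/459⌉ = 10 − 10 = 0
n=49: ⌈(50·79+404)/459⌉ − ⌈(49·79+404)/459⌉ = ⌈4354/459⌉ − ⌈4275/459⌉ = 10 − 10 = 0
n=50: ⌈(51·79+404)/459⌉ − ⌈(50·79+404)/459⌉ = ⌈4433/459⌉ − ⌈4354/459⌉ = 10 − 10 = 0
n=51: ⌈(52·79+404)/459⌉ − ⌈(51·79+404)/459⌉ = ⌈4512/459⌉ − ⌈4433/459⌉ = 10 − 10 = 0
n=52: ⌈(53·79+404)/459⌉ − ⌈(52·79+404)/459⌉ = ⌈4591/459⌉ − ⌈4512/459⌉ = 11 − 10 = 1
n=53: ⌈(54·79+404)/459⌉ − ⌈(53·79+404)/459⌉ = ⌈4670/459⌉ − ⌈4591/459⌉ = 11 − 11 = 0
n=54: ⌈(55·79+404)/459⌉ − ⌈(54·79+404)/459⌉ = ⌈4749/459⌉ − ⌈4670/459⌉ = 11 − 11 = 0
n=55: ⌈(56·79+404)/459⌉ − ⌈(55·79+404)/459⌉ = ⌈4828/459⌉ − ⌈4749/459⌉ = 11 − 11 = 0
n=56: ⌈(57·79+404)/459⌉ − ⌈(56·79+404)/459⌉ = ⌈4907/459⌉ − ⌈4828/459⌉ = 11 − 11 = 0
n=57: ⌈(58·79+404)/459⌉ − ⌈(57·79+404)/459⌉ = ⌈4986/459⌉ − ⌈4907/459⌉ = 11 − 11 = 0
n=58: ⌈(59·79+404)/459⌉ − ⌈(58·79+404)/459⌉ = ⌈5065/459⌉ − ⌈4986/459⌉ = 12 − 11 = 1
n=59: ⌈(60·79+404)/459⌉ − ⌈(59·79+404)/459⌉ = ⌈5144/459⌉ − ⌈5065/459⌉ = 12 − 12 = 0
n=60: ⌈(61·79+404)/459⌉ − ⌈(60·79+404)/459⌉ = ⌈5223/459⌉ − ⌈5144/459⌉ = 12 − 12 = 0
n=61: ⌈(62·79+404)/459⌉ − ⌈(61·79+404)/459⌉ = ⌈5302/459⌉ − ⌈5223/459⌉ = 12 − 12 = 0
n=62: ⌈(63·79+404)/459⌉ − ⌈(62·79+404)/459⌉ = ⌈5381/459⌉ − ⌈5302/459⌉ = 12 − 12 = 0
n=63: ⌈(64·79+404)/459⌉ − ⌈(63·79+404)/459⌉ = ⌈5460/459⌉ − ⌈5381/459⌉ = 12 − 12 = 0
n=64: ⌈(65·79+404)/459⌉ − ⌈(64·79+404)/459⌉ = ⌈5539/459⌉ − ⌈5460/459⌉ = 13 − 12 = 1
n=65: ⌈(66·79+404)/459⌉ − ⌈(65·79+404)/459⌉ = ⌈5618/459⌉ − ⌈5539/459⌉ = 13 − 13 = 0
n=66: ⌈(67·79+404)/459⌉ − ⌈(66·79+404)/459⌉ = ⌈5697/459⌉ − ⌈5618/459⌉ = 13 − 13 = 0
n=67: ⌈(68·79+404)/459⌉ − ⌈(67·79+404)/459⌉ = ⌈5776/459⌉ − ⌈5697/459⌉ = 13 − 13 = 0
n=68: ⌈(69·79+404)/459⌉ − ⌈(68·79+404)/459⌉ = ⌈5855/459⌉ − ⌈5776/459⌉ = 13 − 13 = 0
n=69: ⌈(70·79+404)/459⌉ − ⌈(69·79+404)/459⌉ = ⌈5934/459⌉ − ⌈5855/459⌉ = 13 − 13 = 0
n=70: ⌈(71·79+404)/459⌉ − ⌈(70·79+404)/459⌉ = ⌈6013/459⌉ − ⌈5934/459⌉ = 14 − 13 = 1
n=71: ⌈(72·79+404)/459⌉ − ⌈(71·79+404)/459⌉ = ⌈6092/459⌉ − ⌈6013/459⌉ = 14 − 14 = 0
n=72: ⌈(73·79+404)/459⌉ − ⌈(72·79+404)/459⌉ = ⌈6171/459⌉ − ⌈6092/459⌉ = 14 − 14 = 0
n=73: ⌈(74·79+404)/459⌉ − ⌈(73·79+404)/459⌉ = ⌈6250/459⌉ − ⌈6171/459⌉ = 14 − 14 = 0
n=74: ⌈(75·79+404)/459⌉ − ⌈(74·79+404)/459⌉ = ⌈6329/459⌉ − ⌈6250/459⌉ = 14 − 14 = 0
n=75: ⌈(76·79+404)/459⌉ − ⌈(75·79+404)/459⌉ = ⌈6408/459⌉ − ⌈6329/459⌉ = 14 − 14 = 0
n=76: ⌈(77·79+404)/459⌉ − ⌈(76·79+404)/459⌉ = ⌈6487/459⌉ − ⌈6408/459⌉ = 15 − 14 = 1
n=77: ⌈(78·79+404)/459⌉ − ⌈(77·79+404)/459⌉ = ⌈6566/459⌉ − ⌈6487/459⌉ = 15 − 15 = 0
n=78: ⌈(79·79+404)/459⌉ − ⌈(78·79+404)/459⌉ = ⌈6645/459⌉ − ⌈6566/459⌉ = 15 − 15 = 0
n=79: ⌈(80·79+404)/459⌉ − ⌈(79·79+404)/459⌉ = ⌈6724/459⌉ − ⌈6645/459⌉ = 15 − 15 = 0
n=80: ⌈(81·79+404)/459⌉ − ⌈(80·79+404)/459⌉ = ⌈6803/459⌉ − ⌈6724/459⌉ = 15 − 15 = 0
n=81: ⌈(82·79+404)/459⌉ − ⌈(81·79+404)/459⌉ = ⌈6882/459⌉ − ⌈6803/459⌉ = 15 − 15 = 0
n=82: ⌈(83·79+404)/459⌉ − ⌈(82·79+404)/459⌉ = ⌈6961/459⌉ − ⌈6882/459⌉ = 16 − 15 = 1
n=83: ⌈(84·79+404)/459⌉ − ⌈(83·79+404)/459⌉ = ⌈7040/459⌉ − ⌈6961/459⌉ = 16 − 16 = 0
n=84: ⌈(85·79+404)/459⌉ − ⌈(84·79+404)/459⌉ = ⌈7119/459⌉ − ⌈7040/459⌉ = 16 − 16 = 0
n=85: ⌈(86·79+404)/459⌉ − ⌈(85·79+404)/459⌉ = ⌈7198/459⌉ − ⌈7119/459⌉ = 16 − 16 = 0
n=86: ⌈(87·79+404)/459⌉ − ⌈(86·79+404)/459⌉ = ⌈7277/459⌉ − ⌈7198/459⌉ = 16 − 16 = 0
n=87: ⌈(88·79+404)/459⌉ − ⌈(87·79+404)/459⌉ = ⌈7356/459⌉ − ⌈7277/459⌉ = 17 − 16 = 1
n=88: ⌈(89·79+404)/459⌉ − ⌈(88·79+404)/459⌉ = ⌈7435/459⌉ − ⌈7356/459⌉ = 17 − 17 = 0
n=89: ⌈(90·79+404)/459⌉ − ⌈(89·79+404)/459⌉ = ⌈7514/459⌉ − ⌈7435/459⌉ = 17 − 17 = 0
n=90: ⌈(91·79+404)/459⌉ − ⌈(90·79+404)/459⌉ = ⌈7593/459⌉ − ⌈7514/459⌉ = 17 − 17 = 0
n=91: ⌈(92·79+404)/459⌉ − ⌈(91·79+404)/459⌉ = ⌈7672/459⌉ − ⌈7593/459⌉ = 17 − 17 = 0
n=92: ⌈(93·79+404)/459⌉ − ⌈(92·79+404)/459⌉ = ⌈7751/459⌉ − ⌈7672/459⌉ = 17 − 17 = 0
n=93: ⌈(94·79+404)/459⌉ − ⌈(93·79+404)/459⌉ = ⌈7830/459⌉ − ⌈7751/459⌉ = 18 − 17 = 1
n=94: ⌈(95·79+404)/459⌉ − ⌈(94·79+404)/459⌉ = ⌈7909/459⌉ − ⌈7830/459⌉ = 18 − 18 = 0
n=95: ⌈(96·79+404)/459⌉ − ⌈(95·79+404)/459⌉ = ⌈7988/459⌉ − ⌈7909/459⌉ = 18 − 18 = 0


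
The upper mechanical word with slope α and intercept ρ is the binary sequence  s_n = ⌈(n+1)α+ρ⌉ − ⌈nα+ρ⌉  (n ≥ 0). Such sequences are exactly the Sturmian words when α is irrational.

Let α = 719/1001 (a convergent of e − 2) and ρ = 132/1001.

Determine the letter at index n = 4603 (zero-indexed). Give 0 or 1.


(n+1)α + ρ = (4604·719 + 132) / 1001 = 3310408/1001
nα + ρ     = (4603·719 + 132) / 1001 = 3309689/1001
⌈3310408/1001⌉ = 3308,  ⌈3309689/1001⌉ = 3307
s_{4603} = 3308 − 3307 = 1

1


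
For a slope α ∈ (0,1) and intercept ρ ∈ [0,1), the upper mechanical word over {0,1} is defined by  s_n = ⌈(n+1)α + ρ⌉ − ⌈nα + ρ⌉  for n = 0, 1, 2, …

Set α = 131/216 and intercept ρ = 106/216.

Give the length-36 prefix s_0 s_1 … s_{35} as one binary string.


101011010110101101101011010110101101

n=0: ⌈(1·131+106)/216⌉ − ⌈(0·131+106)/216⌉ = ⌈237/216⌉ − ⌈106/216⌉ = 2 − 1 = 1
n=1: ⌈(2·131+106)/216⌉ − ⌈(1·131+106)/216⌉ = ⌈368/216⌉ − ⌈237/216⌉ = 2 − 2 = 0
n=2: ⌈(3·131+106)/216⌉ − ⌈(2·131+106)/216⌉ = ⌈499/216⌉ − ⌈368/216⌉ = 3 − 2 = 1
n=3: ⌈(4·131+106)/216⌉ − ⌈(3·131+106)/216⌉ = ⌈630/216⌉ − ⌈499/216⌉ = 3 − 3 = 0
n=4: ⌈(5·131+106)/216⌉ − ⌈(4·131+106)/216⌉ = ⌈761/216⌉ − ⌈630/216⌉ = 4 − 3 = 1
n=5: ⌈(6·131+106)/216⌉ − ⌈(5·131+106)/216⌉ = ⌈892/216⌉ − ⌈761/216⌉ = 5 − 4 = 1
n=6: ⌈(7·131+106)/216⌉ − ⌈(6·131+106)/216⌉ = ⌈1023/216⌉ − ⌈892/216⌉ = 5 − 5 = 0
n=7: ⌈(8·131+106)/216⌉ − ⌈(7·131+106)/216⌉ = ⌈1154/216⌉ − ⌈1023/216⌉ = 6 − 5 = 1
n=8: ⌈(9·131+106)/216⌉ − ⌈(8·131+106)/216⌉ = ⌈1285/216⌉ − ⌈1154/216⌉ = 6 − 6 = 0
n=9: ⌈(10·131+106)/216⌉ − ⌈(9·131+106)/216⌉ = ⌈1416/216⌉ − ⌈1285/216⌉ = 7 − 6 = 1
n=10: ⌈(11·131+106)/216⌉ − ⌈(10·131+106)/216⌉ = ⌈1547/216⌉ − ⌈1416/216⌉ = 8 − 7 = 1
n=11: ⌈(12·131+106)/216⌉ − ⌈(11·131+106)/216⌉ = ⌈1678/216⌉ − ⌈1547/216⌉ = 8 − 8 = 0
n=12: ⌈(13·131+106)/216⌉ − ⌈(12·131+106)/216⌉ = ⌈1809/216⌉ − ⌈1678/216⌉ = 9 − 8 = 1
n=13: ⌈(14·131+106)/216⌉ − ⌈(13·131+106)/216⌉ = ⌈1940/216⌉ − ⌈1809/216⌉ = 9 − 9 = 0
n=14: ⌈(15·131+106)/216⌉ − ⌈(14·131+106)/216⌉ = ⌈2071/216⌉ − ⌈1940/216⌉ = 10 − 9 = 1
n=15: ⌈(16·131+106)/216⌉ − ⌈(15·131+106)/216⌉ = ⌈2202/216⌉ − ⌈2071/216⌉ = 11 − 10 = 1
n=16: ⌈(17·131+106)/216⌉ − ⌈(16·131+106)/216⌉ = ⌈2333/216⌉ − ⌈2202/216⌉ = 11 − 11 = 0
n=17: ⌈(18·131+106)/216⌉ − ⌈(17·131+106)/216⌉ = ⌈2464/216⌉ − ⌈2333/216⌉ = 12 − 11 = 1
n=18: ⌈(19·131+106)/216⌉ − ⌈(18·131+106)/216⌉ = ⌈2595/216⌉ − ⌈2464/216⌉ = 13 − 12 = 1
n=19: ⌈(20·131+106)/216⌉ − ⌈(19·131+106)/216⌉ = ⌈2726/216⌉ − ⌈2595/216⌉ = 13 − 13 = 0
n=20: ⌈(21·131+106)/216⌉ − ⌈(20·131+106)/216⌉ = ⌈2857/216⌉ − ⌈2726/216⌉ = 14 − 13 = 1
n=21: ⌈(22·131+106)/216⌉ − ⌈(21·131+106)/216⌉ = ⌈2988/216⌉ − ⌈2857/216⌉ = 14 − 14 = 0
n=22: ⌈(23·131+106)/216⌉ − ⌈(22·131+106)/216⌉ = ⌈3119/216⌉ − ⌈2988/216⌉ = 15 − 14 = 1
n=23: ⌈(24·131+106)/216⌉ − ⌈(23·131+106)/216⌉ = ⌈3250/216⌉ − ⌈3119/216⌉ = 16 − 15 = 1
n=24: ⌈(25·131+106)/216⌉ − ⌈(24·131+106)/216⌉ = ⌈3381/216⌉ − ⌈3250/216⌉ = 16 − 16 = 0
n=25: ⌈(26·131+106)/216⌉ − ⌈(25·131+106)/216⌉ = ⌈3512/216⌉ − ⌈3381/216⌉ = 17 − 16 = 1
n=26: ⌈(27·131+106)/216⌉ − ⌈(26·131+106)/216⌉ = ⌈3643/216⌉ − ⌈3512/216⌉ = 17 − 17 = 0
n=27: ⌈(28·131+106)/216⌉ − ⌈(27·131+106)/216⌉ = ⌈3774/216⌉ − ⌈3643/216⌉ = 18 − 17 = 1
n=28: ⌈(29·131+106)/216⌉ − ⌈(28·131+106)/216⌉ = ⌈3905/216⌉ − ⌈3774/216⌉ = 19 − 18 = 1
n=29: ⌈(30·131+106)/216⌉ − ⌈(29·131+106)/216⌉ = ⌈4036/216⌉ − ⌈3905/216⌉ = 19 − 19 = 0
n=30: ⌈(31·131+106)/216⌉ − ⌈(30·131+106)/216⌉ = ⌈4167/216⌉ − ⌈4036/216⌉ = 20 − 19 = 1
n=31: ⌈(32·131+106)/216⌉ − ⌈(31·131+106)/216⌉ = ⌈4298/216⌉ − ⌈4167/216⌉ = 20 − 20 = 0
n=32: ⌈(33·131+106)/216⌉ − ⌈(32·131+106)/216⌉ = ⌈4429/216⌉ − ⌈4298/216⌉ = 21 − 20 = 1
n=33: ⌈(34·131+106)/216⌉ − ⌈(33·131+106)/216⌉ = ⌈4560/216⌉ − ⌈4429/216⌉ = 22 − 21 = 1
n=34: ⌈(35·131+106)/216⌉ − ⌈(34·131+106)/216⌉ = ⌈4691/216⌉ − ⌈4560/216⌉ = 22 − 22 = 0
n=35: ⌈(36·131+106)/216⌉ − ⌈(35·131+106)/216⌉ = ⌈4822/216⌉ − ⌈4691/216⌉ = 23 − 22 = 1


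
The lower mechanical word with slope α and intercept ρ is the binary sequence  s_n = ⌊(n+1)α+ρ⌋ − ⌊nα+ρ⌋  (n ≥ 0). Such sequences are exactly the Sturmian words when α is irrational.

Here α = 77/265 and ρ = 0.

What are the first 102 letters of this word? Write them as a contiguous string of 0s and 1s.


n=0: ⌊(1·77)/265⌋ − ⌊(0·77)/265⌋ = ⌊77/265⌋ − ⌊0/265⌋ = 0 − 0 = 0
n=1: ⌊(2·77)/265⌋ − ⌊(1·77)/265⌋ = ⌊154/265⌋ − ⌊77/265⌋ = 0 − 0 = 0
n=2: ⌊(3·77)/265⌋ − ⌊(2·77)/265⌋ = ⌊231/265⌋ − ⌊154/265⌋ = 0 − 0 = 0
n=3: ⌊(4·77)/265⌋ − ⌊(3·77)/265⌋ = ⌊308/265⌋ − ⌊231/265⌋ = 1 − 0 = 1
n=4: ⌊(5·77)/265⌋ − ⌊(4·77)/265⌋ = ⌊385/265⌋ − ⌊308/265⌋ = 1 − 1 = 0
n=5: ⌊(6·77)/265⌋ − ⌊(5·77)/265⌋ = ⌊462/265⌋ − ⌊385/265⌋ = 1 − 1 = 0
n=6: ⌊(7·77)/265⌋ − ⌊(6·77)/265⌋ = ⌊539/265⌋ − ⌊462/265⌋ = 2 − 1 = 1
n=7: ⌊(8·77)/265⌋ − ⌊(7·77)/265⌋ = ⌊616/265⌋ − ⌊539/265⌋ = 2 − 2 = 0
n=8: ⌊(9·77)/265⌋ − ⌊(8·77)/265⌋ = ⌊693/265⌋ − ⌊616/265⌋ = 2 − 2 = 0
n=9: ⌊(10·77)/265⌋ − ⌊(9·77)/265⌋ = ⌊770/265⌋ − ⌊693/265⌋ = 2 − 2 = 0
n=10: ⌊(11·77)/265⌋ − ⌊(10·77)/265⌋ = ⌊847/265⌋ − ⌊770/265⌋ = 3 − 2 = 1
n=11: ⌊(12·77)/265⌋ − ⌊(11·77)/265⌋ = ⌊924/265⌋ − ⌊847/265⌋ = 3 − 3 = 0
n=12: ⌊(13·77)/265⌋ − ⌊(12·77)/265⌋ = ⌊1001/265⌋ − ⌊924/265⌋ = 3 − 3 = 0
n=13: ⌊(14·77)/265⌋ − ⌊(13·77)/265⌋ = ⌊1078/265⌋ − ⌊1001/265⌋ = 4 − 3 = 1
n=14: ⌊(15·77)/265⌋ − ⌊(14·77)/265⌋ = ⌊1155/265⌋ − ⌊1078/265⌋ = 4 − 4 = 0
n=15: ⌊(16·77)/265⌋ − ⌊(15·77)/265⌋ = ⌊1232/265⌋ − ⌊1155/265⌋ = 4 − 4 = 0
n=16: ⌊(17·77)/265⌋ − ⌊(16·77)/265⌋ = ⌊1309/265⌋ − ⌊1232/265⌋ = 4 − 4 = 0
n=17: ⌊(18·77)/265⌋ − ⌊(17·77)/265⌋ = ⌊1386/265⌋ − ⌊1309/265⌋ = 5 − 4 = 1
n=18: ⌊(19·77)/265⌋ − ⌊(18·77)/265⌋ = ⌊1463/265⌋ − ⌊1386/265⌋ = 5 − 5 = 0
n=19: ⌊(20·77)/265⌋ − ⌊(19·77)/265⌋ = ⌊1540/265⌋ − ⌊1463/265⌋ = 5 − 5 = 0
n=20: ⌊(21·77)/265⌋ − ⌊(20·77)/265⌋ = ⌊1617/265⌋ − ⌊1540/265⌋ = 6 − 5 = 1
n=21: ⌊(22·77)/265⌋ − ⌊(21·77)/265⌋ = ⌊1694/265⌋ − ⌊1617/265⌋ = 6 − 6 = 0
n=22: ⌊(23·77)/265⌋ − ⌊(22·77)/265⌋ = ⌊1771/265⌋ − ⌊1694/265⌋ = 6 − 6 = 0
n=23: ⌊(24·77)/265⌋ − ⌊(23·77)/265⌋ = ⌊1848/265⌋ − ⌊1771/265⌋ = 6 − 6 = 0
n=24: ⌊(25·77)/265⌋ − ⌊(24·77)/265⌋ = ⌊1925/265⌋ − ⌊1848/265⌋ = 7 − 6 = 1
n=25: ⌊(26·77)/265⌋ − ⌊(25·77)/265⌋ = ⌊2002/265⌋ − ⌊1925/265⌋ = 7 − 7 = 0
n=26: ⌊(27·77)/265⌋ − ⌊(26·77)/265⌋ = ⌊2079/265⌋ − ⌊2002/265⌋ = 7 − 7 = 0
n=27: ⌊(28·77)/265⌋ − ⌊(27·77)/265⌋ = ⌊2156/265⌋ − ⌊2079/265⌋ = 8 − 7 = 1
n=28: ⌊(29·77)/265⌋ − ⌊(28·77)/265⌋ = ⌊2233/265⌋ − ⌊2156/265⌋ = 8 − 8 = 0
n=29: ⌊(30·77)/265⌋ − ⌊(29·77)/265⌋ = ⌊2310/265⌋ − ⌊2233/265⌋ = 8 − 8 = 0
n=30: ⌊(31·77)/265⌋ − ⌊(30·77)/265⌋ = ⌊2387/265⌋ − ⌊2310/265⌋ = 9 − 8 = 1
n=31: ⌊(32·77)/265⌋ − ⌊(31·77)/265⌋ = ⌊2464/265⌋ − ⌊2387/265⌋ = 9 − 9 = 0
n=32: ⌊(33·77)/265⌋ − ⌊(32·77)/265⌋ = ⌊2541/265⌋ − ⌊2464/265⌋ = 9 − 9 = 0
n=33: ⌊(34·77)/265⌋ − ⌊(33·77)/265⌋ = ⌊2618/265⌋ − ⌊2541/265⌋ = 9 − 9 = 0
n=34: ⌊(35·77)/265⌋ − ⌊(34·77)/265⌋ = ⌊2695/265⌋ − ⌊2618/265⌋ = 10 − 9 = 1
n=35: ⌊(36·77)/265⌋ − ⌊(35·77)/265⌋ = ⌊2772/265⌋ − ⌊2695/265⌋ = 10 − 10 = 0
n=36: ⌊(37·77)/265⌋ − ⌊(36·77)/265⌋ = ⌊2849/265⌋ − ⌊2772/265⌋ = 10 − 10 = 0
n=37: ⌊(38·77)/265⌋ − ⌊(37·77)/265⌋ = ⌊2926/265⌋ − ⌊2849/265⌋ = 11 − 10 = 1
n=38: ⌊(39·77)/265⌋ − ⌊(38·77)/265⌋ = ⌊3003/265⌋ − ⌊2926/265⌋ = 11 − 11 = 0
n=39: ⌊(40·77)/265⌋ − ⌊(39·77)/265⌋ = ⌊3080/265⌋ − ⌊3003/265⌋ = 11 − 11 = 0
n=40: ⌊(41·77)/265⌋ − ⌊(40·77)/265⌋ = ⌊3157/265⌋ − ⌊3080/265⌋ = 11 − 11 = 0
n=41: ⌊(42·77)/265⌋ − ⌊(41·77)/265⌋ = ⌊3234/265⌋ − ⌊3157/265⌋ = 12 − 11 = 1
n=42: ⌊(43·77)/265⌋ − ⌊(42·77)/265⌋ = ⌊3311/265⌋ − ⌊3234/265⌋ = 12 − 12 = 0
n=43: ⌊(44·77)/265⌋ − ⌊(43·77)/265⌋ = ⌊3388/265⌋ − ⌊3311/265⌋ = 12 − 12 = 0
n=44: ⌊(45·77)/265⌋ − ⌊(44·77)/265⌋ = ⌊3465/265⌋ − ⌊3388/265⌋ = 13 − 12 = 1
n=45: ⌊(46·77)/265⌋ − ⌊(45·77)/265⌋ = ⌊3542/265⌋ − ⌊3465/265⌋ = 13 − 13 = 0
n=46: ⌊(47·77)/265⌋ − ⌊(46·77)/265⌋ = ⌊3619/265⌋ − ⌊3542/265⌋ = 13 − 13 = 0
n=47: ⌊(48·77)/265⌋ − ⌊(47·77)/265⌋ = ⌊3696/265⌋ − ⌊3619/265⌋ = 13 − 13 = 0
n=48: ⌊(49·77)/265⌋ − ⌊(48·77)/265⌋ = ⌊3773/265⌋ − ⌊3696/265⌋ = 14 − 13 = 1
n=49: ⌊(50·77)/265⌋ − ⌊(49·77)/265⌋ = ⌊3850/265⌋ − ⌊3773/265⌋ = 14 − 14 = 0
n=50: ⌊(51·77)/265⌋ − ⌊(50·77)/265⌋ = ⌊3927/265⌋ − ⌊3850/265⌋ = 14 − 14 = 0
n=51: ⌊(52·77)/265⌋ − ⌊(51·77)/265⌋ = ⌊4004/265⌋ − ⌊3927/265⌋ = 15 − 14 = 1
n=52: ⌊(53·77)/265⌋ − ⌊(52·77)/265⌋ = ⌊4081/265⌋ − ⌊4004/265⌋ = 15 − 15 = 0
n=53: ⌊(54·77)/265⌋ − ⌊(53·77)/265⌋ = ⌊4158/265⌋ − ⌊4081/265⌋ = 15 − 15 = 0
n=54: ⌊(55·77)/265⌋ − ⌊(54·77)/265⌋ = ⌊4235/265⌋ − ⌊4158/265⌋ = 15 − 15 = 0
n=55: ⌊(56·77)/265⌋ − ⌊(55·77)/265⌋ = ⌊4312/265⌋ − ⌊4235/265⌋ = 16 − 15 = 1
n=56: ⌊(57·77)/265⌋ − ⌊(56·77)/265⌋ = ⌊4389/265⌋ − ⌊4312/265⌋ = 16 − 16 = 0
n=57: ⌊(58·77)/265⌋ − ⌊(57·77)/265⌋ = ⌊4466/265⌋ − ⌊4389/265⌋ = 16 − 16 = 0
n=58: ⌊(59·77)/265⌋ − ⌊(58·77)/265⌋ = ⌊4543/265⌋ − ⌊4466/265⌋ = 17 − 16 = 1
n=59: ⌊(60·77)/265⌋ − ⌊(59·77)/265⌋ = ⌊4620/265⌋ − ⌊4543/265⌋ = 17 − 17 = 0
n=60: ⌊(61·77)/265⌋ − ⌊(60·77)/265⌋ = ⌊4697/265⌋ − ⌊4620/265⌋ = 17 − 17 = 0
n=61: ⌊(62·77)/265⌋ − ⌊(61·77)/265⌋ = ⌊4774/265⌋ − ⌊4697/265⌋ = 18 − 17 = 1
n=62: ⌊(63·77)/265⌋ − ⌊(62·77)/265⌋ = ⌊4851/265⌋ − ⌊4774/265⌋ = 18 − 18 = 0
n=63: ⌊(64·77)/265⌋ − ⌊(63·77)/265⌋ = ⌊4928/265⌋ − ⌊4851/265⌋ = 18 − 18 = 0
n=64: ⌊(65·77)/265⌋ − ⌊(64·77)/265⌋ = ⌊5005/265⌋ − ⌊4928/265⌋ = 18 − 18 = 0
n=65: ⌊(66·77)/265⌋ − ⌊(65·77)/265⌋ = ⌊5082/265⌋ − ⌊5005/265⌋ = 19 − 18 = 1
n=66: ⌊(67·77)/265⌋ − ⌊(66·77)/265⌋ = ⌊5159/265⌋ − ⌊5082/265⌋ = 19 − 19 = 0
n=67: ⌊(68·77)/265⌋ − ⌊(67·77)/265⌋ = ⌊5236/265⌋ − ⌊5159/265⌋ = 19 − 19 = 0
n=68: ⌊(69·77)/265⌋ − ⌊(68·77)/265⌋ = ⌊5313/265⌋ − ⌊5236/265⌋ = 20 − 19 = 1
n=69: ⌊(70·77)/265⌋ − ⌊(69·77)/265⌋ = ⌊5390/265⌋ − ⌊5313/265⌋ = 20 − 20 = 0
n=70: ⌊(71·77)/265⌋ − ⌊(70·77)/265⌋ = ⌊5467/265⌋ − ⌊5390/265⌋ = 20 − 20 = 0
n=71: ⌊(72·77)/265⌋ − ⌊(71·77)/265⌋ = ⌊5544/265⌋ − ⌊5467/265⌋ = 20 − 20 = 0
n=72: ⌊(73·77)/265⌋ − ⌊(72·77)/265⌋ = ⌊5621/265⌋ − ⌊5544/265⌋ = 21 − 20 = 1
n=73: ⌊(74·77)/265⌋ − ⌊(73·77)/265⌋ = ⌊5698/265⌋ − ⌊5621/265⌋ = 21 − 21 = 0
n=74: ⌊(75·77)/265⌋ − ⌊(74·77)/265⌋ = ⌊5775/265⌋ − ⌊5698/265⌋ = 21 − 21 = 0
n=75: ⌊(76·77)/265⌋ − ⌊(75·77)/265⌋ = ⌊5852/265⌋ − ⌊5775/265⌋ = 22 − 21 = 1
n=76: ⌊(77·77)/265⌋ − ⌊(76·77)/265⌋ = ⌊5929/265⌋ − ⌊5852/265⌋ = 22 − 22 = 0
n=77: ⌊(78·77)/265⌋ − ⌊(77·77)/265⌋ = ⌊6006/265⌋ − ⌊5929/265⌋ = 22 − 22 = 0
n=78: ⌊(79·77)/265⌋ − ⌊(78·77)/265⌋ = ⌊6083/265⌋ − ⌊6006/265⌋ = 22 − 22 = 0
n=79: ⌊(80·77)/265⌋ − ⌊(79·77)/265⌋ = ⌊6160/265⌋ − ⌊6083/265⌋ = 23 − 22 = 1
n=80: ⌊(81·77)/265⌋ − ⌊(80·77)/265⌋ = ⌊6237/265⌋ − ⌊6160/265⌋ = 23 − 23 = 0
n=81: ⌊(82·77)/265⌋ − ⌊(81·77)/265⌋ = ⌊6314/265⌋ − ⌊6237/265⌋ = 23 − 23 = 0
n=82: ⌊(83·77)/265⌋ − ⌊(82·77)/265⌋ = ⌊6391/265⌋ − ⌊6314/265⌋ = 24 − 23 = 1
n=83: ⌊(84·77)/265⌋ − ⌊(83·77)/265⌋ = ⌊6468/265⌋ − ⌊6391/265⌋ = 24 − 24 = 0
n=84: ⌊(85·77)/265⌋ − ⌊(84·77)/265⌋ = ⌊6545/265⌋ − ⌊6468/265⌋ = 24 − 24 = 0
n=85: ⌊(86·77)/265⌋ − ⌊(85·77)/265⌋ = ⌊6622/265⌋ − ⌊6545/265⌋ = 24 − 24 = 0
n=86: ⌊(87·77)/265⌋ − ⌊(86·77)/265⌋ = ⌊6699/265⌋ − ⌊6622/265⌋ = 25 − 24 = 1
n=87: ⌊(88·77)/265⌋ − ⌊(87·77)/265⌋ = ⌊6776/265⌋ − ⌊6699/265⌋ = 25 − 25 = 0
n=88: ⌊(89·77)/265⌋ − ⌊(88·77)/265⌋ = ⌊6853/265⌋ − ⌊6776/265⌋ = 25 − 25 = 0
n=89: ⌊(90·77)/265⌋ − ⌊(89·77)/265⌋ = ⌊6930/265⌋ − ⌊6853/265⌋ = 26 − 25 = 1
n=90: ⌊(91·77)/265⌋ − ⌊(90·77)/265⌋ = ⌊7007/265⌋ − ⌊6930/265⌋ = 26 − 26 = 0
n=91: ⌊(92·77)/265⌋ − ⌊(91·77)/265⌋ = ⌊7084/265⌋ − ⌊7007/265⌋ = 26 − 26 = 0
n=92: ⌊(93·77)/265⌋ − ⌊(92·77)/265⌋ = ⌊7161/265⌋ − ⌊7084/265⌋ = 27 − 26 = 1
n=93: ⌊(94·77)/265⌋ − ⌊(93·77)/265⌋ = ⌊7238/265⌋ − ⌊7161/265⌋ = 27 − 27 = 0
n=94: ⌊(95·77)/265⌋ − ⌊(94·77)/265⌋ = ⌊7315/265⌋ − ⌊7238/265⌋ = 27 − 27 = 0
n=95: ⌊(96·77)/265⌋ − ⌊(95·77)/265⌋ = ⌊7392/265⌋ − ⌊7315/265⌋ = 27 − 27 = 0
n=96: ⌊(97·77)/265⌋ − ⌊(96·77)/265⌋ = ⌊7469/265⌋ − ⌊7392/265⌋ = 28 − 27 = 1
n=97: ⌊(98·77)/265⌋ − ⌊(97·77)/265⌋ = ⌊7546/265⌋ − ⌊7469/265⌋ = 28 − 28 = 0
n=98: ⌊(99·77)/265⌋ − ⌊(98·77)/265⌋ = ⌊7623/265⌋ − ⌊7546/265⌋ = 28 − 28 = 0
n=99: ⌊(100·77)/265⌋ − ⌊(99·77)/265⌋ = ⌊7700/265⌋ − ⌊7623/265⌋ = 29 − 28 = 1
n=100: ⌊(101·77)/265⌋ − ⌊(100·77)/265⌋ = ⌊7777/265⌋ − ⌊7700/265⌋ = 29 − 29 = 0
n=101: ⌊(102·77)/265⌋ − ⌊(101·77)/265⌋ = ⌊7854/265⌋ − ⌊7777/265⌋ = 29 − 29 = 0

000100100010010001001000100100100010010001001000100100010010010001001000100100010010001001001000100100
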